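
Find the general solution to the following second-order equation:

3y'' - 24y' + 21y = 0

Characteristic equation: 3r² - 24r + 21 = 0
Divide by 3: r² - 8r + 7 = 0
Roots: r = 7, 1 (distinct real)
General solution: y = C₁e^(7x) + C₂e^x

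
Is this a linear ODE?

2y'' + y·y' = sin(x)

No. Nonlinear (product y·y')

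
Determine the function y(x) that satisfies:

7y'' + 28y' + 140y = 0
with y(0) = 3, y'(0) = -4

General solution: y = e^(-2x)(C₁cos(4x) + C₂sin(4x))
Complex roots r = -2 ± 4i
Applying ICs: C₁ = 3, C₂ = 1/2
Particular solution: y = e^(-2x)(3cos(4x) + (1/2)sin(4x))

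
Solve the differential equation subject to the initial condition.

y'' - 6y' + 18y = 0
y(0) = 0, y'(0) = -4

General solution: y = e^(3x)(C₁cos(3x) + C₂sin(3x))
Complex roots r = 3 ± 3i
Applying ICs: C₁ = 0, C₂ = -4/3
Particular solution: y = e^(3x)(-(4/3)sin(3x))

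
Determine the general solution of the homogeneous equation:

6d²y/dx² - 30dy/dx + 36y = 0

Characteristic equation: 6r² - 30r + 36 = 0
Divide by 6: r² - 5r + 6 = 0
Roots: r = 2, 3 (distinct real)
General solution: y = C₁e^(2x) + C₂e^(3x)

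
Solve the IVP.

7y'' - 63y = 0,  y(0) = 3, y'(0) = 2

General solution: y = C₁e^(3x) + C₂e^(-3x)
Applying ICs: C₁ = 11/6, C₂ = 7/6
Particular solution: y = (11/6)e^(3x) + (7/6)e^(-3x)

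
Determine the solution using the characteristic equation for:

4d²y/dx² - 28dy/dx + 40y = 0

Characteristic equation: 4r² - 28r + 40 = 0
Divide by 4: r² - 7r + 10 = 0
Roots: r = 2, 5 (distinct real)
General solution: y = C₁e^(2x) + C₂e^(5x)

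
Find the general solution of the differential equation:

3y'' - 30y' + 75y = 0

Characteristic equation: 3r² - 30r + 75 = 0
Divide by 3: r² - 10r + 25 = 0
Factored: (r - 5)² = 0
Repeated root: r = 5
General solution: y = (C₁ + C₂x)e^(5x)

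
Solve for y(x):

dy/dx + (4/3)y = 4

Using integrating factor method:

General solution: y = 3 + Ce^(-4x/3)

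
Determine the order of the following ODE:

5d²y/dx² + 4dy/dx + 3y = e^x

The order is 2 (highest derivative is of order 2).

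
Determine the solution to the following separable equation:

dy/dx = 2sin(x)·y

Separating variables and integrating:
ln|y| = -2cos(x) + C

General solution: y = Ce^(-2cos(x))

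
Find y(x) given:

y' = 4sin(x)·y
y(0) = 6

General solution: y = Ce^(-4cos(x))
Applying IC y(0) = 6:
Particular solution: y = 6e^(4(1-cos(x)))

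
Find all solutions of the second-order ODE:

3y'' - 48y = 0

Characteristic equation: 3r² - 48 = 0
Divide by 3: r² - 16 = 0
Roots: r = 4, -4 (distinct real)
General solution: y = C₁e^(4x) + C₂e^(-4x)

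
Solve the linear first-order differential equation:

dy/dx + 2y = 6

Using integrating factor method:

General solution: y = 3 + Ce^(-2x)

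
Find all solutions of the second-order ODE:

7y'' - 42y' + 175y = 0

Characteristic equation: 7r² - 42r + 175 = 0
Divide by 7: r² - 6r + 25 = 0
Roots: r = 3 ± 4i (complex conjugates)
General solution: y = e^(3x)(C₁cos(4x) + C₂sin(4x))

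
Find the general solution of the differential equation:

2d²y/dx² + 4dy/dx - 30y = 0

Characteristic equation: 2r² + 4r - 30 = 0
Divide by 2: r² + 2r - 15 = 0
Roots: r = 3, -5 (distinct real)
General solution: y = C₁e^(3x) + C₂e^(-5x)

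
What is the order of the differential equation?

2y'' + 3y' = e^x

The order is 2 (highest derivative is of order 2).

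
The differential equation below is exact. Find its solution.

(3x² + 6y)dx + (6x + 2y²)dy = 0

Verify exactness: ∂M/∂y = ∂N/∂x ✓
Find F(x,y) such that ∂F/∂x = M, ∂F/∂y = N
Solution: x³ + 6xy + 2y³/3 = C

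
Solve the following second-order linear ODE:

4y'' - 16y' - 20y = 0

Characteristic equation: 4r² - 16r - 20 = 0
Divide by 4: r² - 4r - 5 = 0
Roots: r = 5, -1 (distinct real)
General solution: y = C₁e^(5x) + C₂e^(-x)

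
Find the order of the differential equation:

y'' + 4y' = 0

The order is 2 (highest derivative is of order 2).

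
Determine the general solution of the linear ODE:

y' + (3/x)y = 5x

Using integrating factor method:

General solution: y = x^2 + Cx^(-3)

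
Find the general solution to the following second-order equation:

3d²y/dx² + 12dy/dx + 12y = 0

Characteristic equation: 3r² + 12r + 12 = 0
Divide by 3: r² + 4r + 4 = 0
Factored: (r + 2)² = 0
Repeated root: r = -2
General solution: y = (C₁ + C₂x)e^(-2x)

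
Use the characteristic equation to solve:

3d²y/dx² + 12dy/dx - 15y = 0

Characteristic equation: 3r² + 12r - 15 = 0
Divide by 3: r² + 4r - 5 = 0
Roots: r = 1, -5 (distinct real)
General solution: y = C₁e^x + C₂e^(-5x)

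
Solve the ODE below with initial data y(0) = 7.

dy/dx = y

General solution: y = Ce^x
Applying IC y(0) = 7:
Particular solution: y = 7e^x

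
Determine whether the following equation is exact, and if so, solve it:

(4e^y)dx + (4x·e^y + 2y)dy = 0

Verify exactness: ∂M/∂y = ∂N/∂x ✓
Find F(x,y) such that ∂F/∂x = M, ∂F/∂y = N
Solution: 4x·e^y + y² = C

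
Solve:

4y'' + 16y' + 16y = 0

Characteristic equation: 4r² + 16r + 16 = 0
Divide by 4: r² + 4r + 4 = 0
Factored: (r + 2)² = 0
Repeated root: r = -2
General solution: y = (C₁ + C₂x)e^(-2x)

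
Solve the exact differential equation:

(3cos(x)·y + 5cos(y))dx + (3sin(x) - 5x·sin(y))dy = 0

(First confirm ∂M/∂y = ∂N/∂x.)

Verify exactness: ∂M/∂y = ∂N/∂x ✓
Find F(x,y) such that ∂F/∂x = M, ∂F/∂y = N
Solution: 3sin(x)·y + 5x·cos(y) = C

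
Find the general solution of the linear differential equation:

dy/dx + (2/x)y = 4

Using integrating factor method:

General solution: y = (4/3)x + Cx^(-2)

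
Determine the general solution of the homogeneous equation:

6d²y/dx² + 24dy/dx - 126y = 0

Characteristic equation: 6r² + 24r - 126 = 0
Divide by 6: r² + 4r - 21 = 0
Roots: r = 3, -7 (distinct real)
General solution: y = C₁e^(3x) + C₂e^(-7x)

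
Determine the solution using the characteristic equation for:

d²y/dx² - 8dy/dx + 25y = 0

Characteristic equation: r² - 8r + 25 = 0
Roots: r = 4 ± 3i (complex conjugates)
General solution: y = e^(4x)(C₁cos(3x) + C₂sin(3x))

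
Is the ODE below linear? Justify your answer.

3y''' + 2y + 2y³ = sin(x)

No. Nonlinear (y³ term)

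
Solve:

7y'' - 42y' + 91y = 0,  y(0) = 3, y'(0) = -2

General solution: y = e^(3x)(C₁cos(2x) + C₂sin(2x))
Complex roots r = 3 ± 2i
Applying ICs: C₁ = 3, C₂ = -11/2
Particular solution: y = e^(3x)(3cos(2x) - (11/2)sin(2x))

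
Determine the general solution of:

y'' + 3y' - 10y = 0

Characteristic equation: r² + 3r - 10 = 0
Roots: r = 2, -5 (distinct real)
General solution: y = C₁e^(2x) + C₂e^(-5x)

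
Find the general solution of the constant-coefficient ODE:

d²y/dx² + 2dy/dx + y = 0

Characteristic equation: r² + 2r + 1 = 0
Factored: (r + 1)² = 0
Repeated root: r = -1
General solution: y = (C₁ + C₂x)e^(-x)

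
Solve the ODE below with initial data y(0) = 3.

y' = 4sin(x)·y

General solution: y = Ce^(-4cos(x))
Applying IC y(0) = 3:
Particular solution: y = 3e^(4(1-cos(x)))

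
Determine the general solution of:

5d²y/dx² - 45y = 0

Characteristic equation: 5r² - 45 = 0
Divide by 5: r² - 9 = 0
Roots: r = 3, -3 (distinct real)
General solution: y = C₁e^(3x) + C₂e^(-3x)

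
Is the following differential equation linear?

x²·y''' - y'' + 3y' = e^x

Yes. Linear (y and its derivatives appear to the first power only, no products of y terms)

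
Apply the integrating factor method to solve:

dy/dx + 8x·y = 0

Using integrating factor method:

General solution: y = Ce^(-4x^2)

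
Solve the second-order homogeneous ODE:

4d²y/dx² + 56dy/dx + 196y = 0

Characteristic equation: 4r² + 56r + 196 = 0
Divide by 4: r² + 14r + 49 = 0
Factored: (r + 7)² = 0
Repeated root: r = -7
General solution: y = (C₁ + C₂x)e^(-7x)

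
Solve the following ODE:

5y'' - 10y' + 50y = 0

Characteristic equation: 5r² - 10r + 50 = 0
Divide by 5: r² - 2r + 10 = 0
Roots: r = 1 ± 3i (complex conjugates)
General solution: y = e^x(C₁cos(3x) + C₂sin(3x))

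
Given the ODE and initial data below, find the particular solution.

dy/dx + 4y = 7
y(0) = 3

General solution: y = 7/4 + Ce^(-4x)
Applying y(0) = 3: C = 3 - 7/4 = 5/4
Particular solution: y = 7/4 + (5/4)e^(-4x)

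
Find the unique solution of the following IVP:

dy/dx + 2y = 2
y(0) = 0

General solution: y = 1 + Ce^(-2x)
Applying y(0) = 0: C = 0 - 1 = -1
Particular solution: y = 1 - e^(-2x)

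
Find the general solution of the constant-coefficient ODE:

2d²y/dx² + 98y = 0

Characteristic equation: 2r² + 98 = 0
Divide by 2: r² + 49 = 0
Roots: r = ±7i (complex conjugates)
General solution: y = C₁cos(7x) + C₂sin(7x)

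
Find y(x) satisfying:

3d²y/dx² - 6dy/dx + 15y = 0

Characteristic equation: 3r² - 6r + 15 = 0
Divide by 3: r² - 2r + 5 = 0
Roots: r = 1 ± 2i (complex conjugates)
General solution: y = e^x(C₁cos(2x) + C₂sin(2x))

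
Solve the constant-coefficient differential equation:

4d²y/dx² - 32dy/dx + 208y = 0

Characteristic equation: 4r² - 32r + 208 = 0
Divide by 4: r² - 8r + 52 = 0
Roots: r = 4 ± 6i (complex conjugates)
General solution: y = e^(4x)(C₁cos(6x) + C₂sin(6x))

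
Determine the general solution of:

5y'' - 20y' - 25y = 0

Characteristic equation: 5r² - 20r - 25 = 0
Divide by 5: r² - 4r - 5 = 0
Roots: r = 5, -1 (distinct real)
General solution: y = C₁e^(5x) + C₂e^(-x)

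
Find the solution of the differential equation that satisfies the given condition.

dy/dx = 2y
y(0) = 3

General solution: y = Ce^(2x)
Applying IC y(0) = 3:
Particular solution: y = 3e^(2x)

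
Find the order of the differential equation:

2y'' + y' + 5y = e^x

The order is 2 (highest derivative is of order 2).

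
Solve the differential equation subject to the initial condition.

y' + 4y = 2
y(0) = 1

General solution: y = 1/2 + Ce^(-4x)
Applying y(0) = 1: C = 1 - 1/2 = 1/2
Particular solution: y = 1/2 + (1/2)e^(-4x)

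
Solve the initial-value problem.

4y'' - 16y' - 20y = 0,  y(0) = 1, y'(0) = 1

General solution: y = C₁e^(5x) + C₂e^(-x)
Applying ICs: C₁ = 1/3, C₂ = 2/3
Particular solution: y = (1/3)e^(5x) + (2/3)e^(-x)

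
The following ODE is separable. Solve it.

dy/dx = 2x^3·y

Separating variables and integrating:
ln|y| = x^4/2 + C

General solution: y = Ce^(x^4/2)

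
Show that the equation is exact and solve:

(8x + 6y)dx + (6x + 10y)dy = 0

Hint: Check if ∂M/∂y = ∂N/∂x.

Verify exactness: ∂M/∂y = ∂N/∂x ✓
Find F(x,y) such that ∂F/∂x = M, ∂F/∂y = N
Solution: 4x² + 6xy + 5y² = C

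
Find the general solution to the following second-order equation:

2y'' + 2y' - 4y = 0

Characteristic equation: 2r² + 2r - 4 = 0
Divide by 2: r² + r - 2 = 0
Roots: r = 1, -2 (distinct real)
General solution: y = C₁e^x + C₂e^(-2x)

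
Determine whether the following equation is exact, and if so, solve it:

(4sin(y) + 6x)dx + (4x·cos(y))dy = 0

Verify exactness: ∂M/∂y = ∂N/∂x ✓
Find F(x,y) such that ∂F/∂x = M, ∂F/∂y = N
Solution: 4x·sin(y) + 3x² = C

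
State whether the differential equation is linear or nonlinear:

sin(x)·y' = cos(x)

Linear (y and its derivatives appear to the first power only, no products of y terms)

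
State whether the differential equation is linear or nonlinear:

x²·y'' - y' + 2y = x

Linear (y and its derivatives appear to the first power only, no products of y terms)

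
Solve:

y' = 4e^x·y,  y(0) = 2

General solution: y = Ce^(4e^x)
Applying IC y(0) = 2:
Particular solution: y = 2e^(4(e^x - 1))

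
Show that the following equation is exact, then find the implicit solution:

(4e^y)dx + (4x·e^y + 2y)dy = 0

Verify exactness: ∂M/∂y = ∂N/∂x ✓
Find F(x,y) such that ∂F/∂x = M, ∂F/∂y = N
Solution: 4x·e^y + y² = C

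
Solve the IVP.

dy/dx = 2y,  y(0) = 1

General solution: y = Ce^(2x)
Applying IC y(0) = 1:
Particular solution: y = e^(2x)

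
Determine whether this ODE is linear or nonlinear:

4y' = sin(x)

Linear (y and its derivatives appear to the first power only, no products of y terms)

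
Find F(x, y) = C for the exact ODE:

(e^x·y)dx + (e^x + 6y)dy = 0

Verify exactness: ∂M/∂y = ∂N/∂x ✓
Find F(x,y) such that ∂F/∂x = M, ∂F/∂y = N
Solution: e^x·y + 3y² = C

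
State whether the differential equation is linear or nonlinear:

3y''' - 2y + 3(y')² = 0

Nonlinear ((y')² term)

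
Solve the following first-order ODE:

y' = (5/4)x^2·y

Separating variables and integrating:
ln|y| = 5x^3/12 + C

General solution: y = Ce^(5x^3/12)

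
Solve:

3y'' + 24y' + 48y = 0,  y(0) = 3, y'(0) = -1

General solution: y = (C₁ + C₂x)e^(-4x)
Repeated root r = -4
Applying ICs: C₁ = 3, C₂ = 11
Particular solution: y = (3 + 11x)e^(-4x)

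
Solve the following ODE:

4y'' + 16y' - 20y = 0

Characteristic equation: 4r² + 16r - 20 = 0
Divide by 4: r² + 4r - 5 = 0
Roots: r = 1, -5 (distinct real)
General solution: y = C₁e^x + C₂e^(-5x)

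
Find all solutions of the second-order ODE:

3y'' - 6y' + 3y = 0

Characteristic equation: 3r² - 6r + 3 = 0
Divide by 3: r² - 2r + 1 = 0
Factored: (r - 1)² = 0
Repeated root: r = 1
General solution: y = (C₁ + C₂x)e^x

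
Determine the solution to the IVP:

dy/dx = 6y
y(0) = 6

General solution: y = Ce^(6x)
Applying IC y(0) = 6:
Particular solution: y = 6e^(6x)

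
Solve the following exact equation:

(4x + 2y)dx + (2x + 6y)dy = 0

Verify exactness: ∂M/∂y = ∂N/∂x ✓
Find F(x,y) such that ∂F/∂x = M, ∂F/∂y = N
Solution: 2x² + 2xy + 3y² = C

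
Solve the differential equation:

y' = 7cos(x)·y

Separating variables and integrating:
ln|y| = 7sin(x) + C

General solution: y = Ce^(7sin(x))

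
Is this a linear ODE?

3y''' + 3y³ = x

No. Nonlinear (y³ term)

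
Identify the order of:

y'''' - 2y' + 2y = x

The order is 4 (highest derivative is of order 4).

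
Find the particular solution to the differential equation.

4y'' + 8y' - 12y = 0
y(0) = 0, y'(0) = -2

General solution: y = C₁e^x + C₂e^(-3x)
Applying ICs: C₁ = -1/2, C₂ = 1/2
Particular solution: y = -(1/2)e^x + (1/2)e^(-3x)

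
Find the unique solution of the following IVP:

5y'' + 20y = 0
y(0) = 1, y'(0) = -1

General solution: y = C₁cos(2x) + C₂sin(2x)
Complex roots r = ±2i
Applying ICs: C₁ = 1, C₂ = -1/2
Particular solution: y = cos(2x) - (1/2)sin(2x)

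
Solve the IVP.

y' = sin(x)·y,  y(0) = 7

General solution: y = Ce^(-cos(x))
Applying IC y(0) = 7:
Particular solution: y = 7e^(1-cos(x))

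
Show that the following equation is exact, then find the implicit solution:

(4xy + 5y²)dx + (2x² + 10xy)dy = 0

Verify exactness: ∂M/∂y = ∂N/∂x ✓
Find F(x,y) such that ∂F/∂x = M, ∂F/∂y = N
Solution: 2x²y + 5xy² = C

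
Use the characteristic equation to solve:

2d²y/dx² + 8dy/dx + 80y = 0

Characteristic equation: 2r² + 8r + 80 = 0
Divide by 2: r² + 4r + 40 = 0
Roots: r = -2 ± 6i (complex conjugates)
General solution: y = e^(-2x)(C₁cos(6x) + C₂sin(6x))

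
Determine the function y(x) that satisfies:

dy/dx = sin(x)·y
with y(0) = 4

General solution: y = Ce^(-cos(x))
Applying IC y(0) = 4:
Particular solution: y = 4e^(1-cos(x))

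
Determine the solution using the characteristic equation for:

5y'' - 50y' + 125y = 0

Characteristic equation: 5r² - 50r + 125 = 0
Divide by 5: r² - 10r + 25 = 0
Factored: (r - 5)² = 0
Repeated root: r = 5
General solution: y = (C₁ + C₂x)e^(5x)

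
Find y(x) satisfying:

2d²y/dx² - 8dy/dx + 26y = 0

Characteristic equation: 2r² - 8r + 26 = 0
Divide by 2: r² - 4r + 13 = 0
Roots: r = 2 ± 3i (complex conjugates)
General solution: y = e^(2x)(C₁cos(3x) + C₂sin(3x))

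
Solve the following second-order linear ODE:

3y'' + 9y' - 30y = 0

Characteristic equation: 3r² + 9r - 30 = 0
Divide by 3: r² + 3r - 10 = 0
Roots: r = 2, -5 (distinct real)
General solution: y = C₁e^(2x) + C₂e^(-5x)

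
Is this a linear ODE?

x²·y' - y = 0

Yes. Linear (y and its derivatives appear to the first power only, no products of y terms)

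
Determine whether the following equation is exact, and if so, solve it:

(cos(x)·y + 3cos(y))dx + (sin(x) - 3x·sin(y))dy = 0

Verify exactness: ∂M/∂y = ∂N/∂x ✓
Find F(x,y) such that ∂F/∂x = M, ∂F/∂y = N
Solution: sin(x)·y + 3x·cos(y) = C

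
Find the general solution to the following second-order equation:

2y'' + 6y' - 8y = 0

Characteristic equation: 2r² + 6r - 8 = 0
Divide by 2: r² + 3r - 4 = 0
Roots: r = 1, -4 (distinct real)
General solution: y = C₁e^x + C₂e^(-4x)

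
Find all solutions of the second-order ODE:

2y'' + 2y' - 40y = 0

Characteristic equation: 2r² + 2r - 40 = 0
Divide by 2: r² + r - 20 = 0
Roots: r = 4, -5 (distinct real)
General solution: y = C₁e^(4x) + C₂e^(-5x)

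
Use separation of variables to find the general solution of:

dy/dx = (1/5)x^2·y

Separating variables and integrating:
ln|y| = x^3/15 + C

General solution: y = Ce^(x^3/15)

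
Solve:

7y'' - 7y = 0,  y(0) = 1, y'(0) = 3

General solution: y = C₁e^x + C₂e^(-x)
Applying ICs: C₁ = 2, C₂ = -1
Particular solution: y = 2e^x - e^(-x)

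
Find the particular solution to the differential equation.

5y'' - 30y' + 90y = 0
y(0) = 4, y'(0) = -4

General solution: y = e^(3x)(C₁cos(3x) + C₂sin(3x))
Complex roots r = 3 ± 3i
Applying ICs: C₁ = 4, C₂ = -16/3
Particular solution: y = e^(3x)(4cos(3x) - (16/3)sin(3x))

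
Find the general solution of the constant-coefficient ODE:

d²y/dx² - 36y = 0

Characteristic equation: r² - 36 = 0
Roots: r = 6, -6 (distinct real)
General solution: y = C₁e^(6x) + C₂e^(-6x)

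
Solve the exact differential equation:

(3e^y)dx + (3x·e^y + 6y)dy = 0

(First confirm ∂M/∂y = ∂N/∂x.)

Verify exactness: ∂M/∂y = ∂N/∂x ✓
Find F(x,y) such that ∂F/∂x = M, ∂F/∂y = N
Solution: 3x·e^y + 3y² = C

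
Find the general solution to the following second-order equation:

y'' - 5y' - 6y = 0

Characteristic equation: r² - 5r - 6 = 0
Roots: r = 6, -1 (distinct real)
General solution: y = C₁e^(6x) + C₂e^(-x)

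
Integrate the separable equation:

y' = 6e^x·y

Separating variables and integrating:
ln|y| = 6e^x + C

General solution: y = Ce^(6e^x)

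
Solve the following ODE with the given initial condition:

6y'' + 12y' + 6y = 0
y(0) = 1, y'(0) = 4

General solution: y = (C₁ + C₂x)e^(-x)
Repeated root r = -1
Applying ICs: C₁ = 1, C₂ = 5
Particular solution: y = (1 + 5x)e^(-x)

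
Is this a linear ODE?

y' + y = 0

Yes. Linear (y and its derivatives appear to the first power only, no products of y terms)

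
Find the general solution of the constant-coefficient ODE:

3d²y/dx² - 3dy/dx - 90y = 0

Characteristic equation: 3r² - 3r - 90 = 0
Divide by 3: r² - r - 30 = 0
Roots: r = 6, -5 (distinct real)
General solution: y = C₁e^(6x) + C₂e^(-5x)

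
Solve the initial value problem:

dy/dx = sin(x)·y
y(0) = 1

General solution: y = Ce^(-cos(x))
Applying IC y(0) = 1:
Particular solution: y = e^(1-cos(x))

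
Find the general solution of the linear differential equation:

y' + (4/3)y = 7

Using integrating factor method:

General solution: y = 21/4 + Ce^(-4x/3)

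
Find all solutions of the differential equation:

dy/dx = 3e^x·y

Separating variables and integrating:
ln|y| = 3e^x + C

General solution: y = Ce^(3e^x)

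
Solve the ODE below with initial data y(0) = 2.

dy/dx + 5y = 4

General solution: y = 4/5 + Ce^(-5x)
Applying y(0) = 2: C = 2 - 4/5 = 6/5
Particular solution: y = 4/5 + (6/5)e^(-5x)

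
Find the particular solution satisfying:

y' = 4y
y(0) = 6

General solution: y = Ce^(4x)
Applying IC y(0) = 6:
Particular solution: y = 6e^(4x)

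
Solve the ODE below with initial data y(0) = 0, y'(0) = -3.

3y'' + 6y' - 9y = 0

General solution: y = C₁e^x + C₂e^(-3x)
Applying ICs: C₁ = -3/4, C₂ = 3/4
Particular solution: y = -(3/4)e^x + (3/4)e^(-3x)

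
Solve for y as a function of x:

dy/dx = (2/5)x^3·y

Separating variables and integrating:
ln|y| = x^4/10 + C

General solution: y = Ce^(x^4/10)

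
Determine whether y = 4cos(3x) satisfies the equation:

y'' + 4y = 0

Verification:
y'' = -36cos(3x)
y'' + 4y ≠ 0 (frequency mismatch: got 9 instead of 4)

No, it is not a solution.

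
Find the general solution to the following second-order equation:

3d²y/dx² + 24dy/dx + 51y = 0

Characteristic equation: 3r² + 24r + 51 = 0
Divide by 3: r² + 8r + 17 = 0
Roots: r = -4 ± i (complex conjugates)
General solution: y = e^(-4x)(C₁cos(x) + C₂sin(x))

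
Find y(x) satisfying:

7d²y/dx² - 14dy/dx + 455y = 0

Characteristic equation: 7r² - 14r + 455 = 0
Divide by 7: r² - 2r + 65 = 0
Roots: r = 1 ± 8i (complex conjugates)
General solution: y = e^x(C₁cos(8x) + C₂sin(8x))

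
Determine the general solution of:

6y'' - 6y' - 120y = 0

Characteristic equation: 6r² - 6r - 120 = 0
Divide by 6: r² - r - 20 = 0
Roots: r = 5, -4 (distinct real)
General solution: y = C₁e^(5x) + C₂e^(-4x)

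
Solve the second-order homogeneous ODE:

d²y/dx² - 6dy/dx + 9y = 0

Characteristic equation: r² - 6r + 9 = 0
Factored: (r - 3)² = 0
Repeated root: r = 3
General solution: y = (C₁ + C₂x)e^(3x)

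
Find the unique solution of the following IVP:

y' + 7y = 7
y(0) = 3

General solution: y = 1 + Ce^(-7x)
Applying y(0) = 3: C = 3 - 1 = 2
Particular solution: y = 1 + 2e^(-7x)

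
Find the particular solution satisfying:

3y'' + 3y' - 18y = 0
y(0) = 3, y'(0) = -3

General solution: y = C₁e^(2x) + C₂e^(-3x)
Applying ICs: C₁ = 6/5, C₂ = 9/5
Particular solution: y = (6/5)e^(2x) + (9/5)e^(-3x)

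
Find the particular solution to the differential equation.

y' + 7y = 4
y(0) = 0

General solution: y = 4/7 + Ce^(-7x)
Applying y(0) = 0: C = 0 - 4/7 = -4/7
Particular solution: y = 4/7 - (4/7)e^(-7x)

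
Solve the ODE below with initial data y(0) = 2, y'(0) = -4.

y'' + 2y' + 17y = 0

General solution: y = e^(-x)(C₁cos(4x) + C₂sin(4x))
Complex roots r = -1 ± 4i
Applying ICs: C₁ = 2, C₂ = -1/2
Particular solution: y = e^(-x)(2cos(4x) - (1/2)sin(4x))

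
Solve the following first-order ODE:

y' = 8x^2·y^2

Separating variables and integrating:
-1/y = 8x^3/3 + C

General solution: y^-1 = (-8/3)x^3 + C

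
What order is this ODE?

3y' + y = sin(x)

The order is 1 (highest derivative is of order 1).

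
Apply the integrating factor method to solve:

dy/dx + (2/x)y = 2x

Using integrating factor method:

General solution: y = (1/2)x^2 + Cx^(-2)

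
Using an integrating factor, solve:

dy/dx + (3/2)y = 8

Using integrating factor method:

General solution: y = 16/3 + Ce^(-3x/2)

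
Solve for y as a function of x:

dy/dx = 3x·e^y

Separating variables and integrating:
-e^(-y) = 3x²/2 + C

General solution: y = -ln(C - 3x²/2)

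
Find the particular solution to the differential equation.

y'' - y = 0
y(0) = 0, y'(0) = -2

General solution: y = C₁e^x + C₂e^(-x)
Applying ICs: C₁ = -1, C₂ = 1
Particular solution: y = -e^x + e^(-x)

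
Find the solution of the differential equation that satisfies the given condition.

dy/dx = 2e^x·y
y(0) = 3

General solution: y = Ce^(2e^x)
Applying IC y(0) = 3:
Particular solution: y = 3e^(2(e^x - 1))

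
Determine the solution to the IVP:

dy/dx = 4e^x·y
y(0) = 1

General solution: y = Ce^(4e^x)
Applying IC y(0) = 1:
Particular solution: y = e^(4(e^x - 1))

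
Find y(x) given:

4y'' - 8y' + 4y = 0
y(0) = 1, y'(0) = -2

General solution: y = (C₁ + C₂x)e^x
Repeated root r = 1
Applying ICs: C₁ = 1, C₂ = -3
Particular solution: y = (1 - 3x)e^x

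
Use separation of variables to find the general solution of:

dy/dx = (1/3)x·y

Separating variables and integrating:
ln|y| = x^2/6 + C

General solution: y = Ce^(x^2/6)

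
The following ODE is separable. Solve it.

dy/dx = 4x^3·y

Separating variables and integrating:
ln|y| = x^4 + C

General solution: y = Ce^(x^4)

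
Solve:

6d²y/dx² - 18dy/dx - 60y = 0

Characteristic equation: 6r² - 18r - 60 = 0
Divide by 6: r² - 3r - 10 = 0
Roots: r = 5, -2 (distinct real)
General solution: y = C₁e^(5x) + C₂e^(-2x)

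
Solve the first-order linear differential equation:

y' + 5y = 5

Using integrating factor method:

General solution: y = 1 + Ce^(-5x)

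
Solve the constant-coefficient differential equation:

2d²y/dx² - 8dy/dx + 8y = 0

Characteristic equation: 2r² - 8r + 8 = 0
Divide by 2: r² - 4r + 4 = 0
Factored: (r - 2)² = 0
Repeated root: r = 2
General solution: y = (C₁ + C₂x)e^(2x)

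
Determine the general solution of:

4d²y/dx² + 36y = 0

Characteristic equation: 4r² + 36 = 0
Divide by 4: r² + 9 = 0
Roots: r = ±3i (complex conjugates)
General solution: y = C₁cos(3x) + C₂sin(3x)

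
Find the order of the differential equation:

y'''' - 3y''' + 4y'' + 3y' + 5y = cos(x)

The order is 4 (highest derivative is of order 4).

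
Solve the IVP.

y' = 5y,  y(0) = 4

General solution: y = Ce^(5x)
Applying IC y(0) = 4:
Particular solution: y = 4e^(5x)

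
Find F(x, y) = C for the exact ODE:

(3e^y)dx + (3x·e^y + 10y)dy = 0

Verify exactness: ∂M/∂y = ∂N/∂x ✓
Find F(x,y) such that ∂F/∂x = M, ∂F/∂y = N
Solution: 3x·e^y + 5y² = C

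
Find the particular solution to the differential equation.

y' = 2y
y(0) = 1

General solution: y = Ce^(2x)
Applying IC y(0) = 1:
Particular solution: y = e^(2x)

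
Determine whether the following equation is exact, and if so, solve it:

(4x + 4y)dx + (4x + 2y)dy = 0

Verify exactness: ∂M/∂y = ∂N/∂x ✓
Find F(x,y) such that ∂F/∂x = M, ∂F/∂y = N
Solution: 2x² + 4xy + y² = C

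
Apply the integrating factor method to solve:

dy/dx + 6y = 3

Using integrating factor method:

General solution: y = 1/2 + Ce^(-6x)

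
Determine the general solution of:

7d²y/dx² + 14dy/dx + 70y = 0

Characteristic equation: 7r² + 14r + 70 = 0
Divide by 7: r² + 2r + 10 = 0
Roots: r = -1 ± 3i (complex conjugates)
General solution: y = e^(-x)(C₁cos(3x) + C₂sin(3x))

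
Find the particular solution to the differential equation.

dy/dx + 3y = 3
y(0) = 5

General solution: y = 1 + Ce^(-3x)
Applying y(0) = 5: C = 5 - 1 = 4
Particular solution: y = 1 + 4e^(-3x)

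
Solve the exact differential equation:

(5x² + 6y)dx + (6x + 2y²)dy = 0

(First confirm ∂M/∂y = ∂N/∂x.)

Verify exactness: ∂M/∂y = ∂N/∂x ✓
Find F(x,y) such that ∂F/∂x = M, ∂F/∂y = N
Solution: 5x³/3 + 6xy + 2y³/3 = C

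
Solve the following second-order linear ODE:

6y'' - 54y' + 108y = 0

Characteristic equation: 6r² - 54r + 108 = 0
Divide by 6: r² - 9r + 18 = 0
Roots: r = 6, 3 (distinct real)
General solution: y = C₁e^(6x) + C₂e^(3x)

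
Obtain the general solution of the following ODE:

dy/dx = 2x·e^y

Separating variables and integrating:
-e^(-y) = x² + C

General solution: y = -ln(C - x²)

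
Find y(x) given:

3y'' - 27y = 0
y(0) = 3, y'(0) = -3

General solution: y = C₁e^(3x) + C₂e^(-3x)
Applying ICs: C₁ = 1, C₂ = 2
Particular solution: y = e^(3x) + 2e^(-3x)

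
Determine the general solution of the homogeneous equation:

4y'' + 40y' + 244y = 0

Characteristic equation: 4r² + 40r + 244 = 0
Divide by 4: r² + 10r + 61 = 0
Roots: r = -5 ± 6i (complex conjugates)
General solution: y = e^(-5x)(C₁cos(6x) + C₂sin(6x))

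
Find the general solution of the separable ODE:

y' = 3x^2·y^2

Separating variables and integrating:
-1/y = x^3 + C

General solution: y^-1 = -x^3 + C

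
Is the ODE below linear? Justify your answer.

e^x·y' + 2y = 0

Yes. Linear (y and its derivatives appear to the first power only, no products of y terms)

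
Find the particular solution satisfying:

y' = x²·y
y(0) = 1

General solution: y = Ce^(x³/3)
Applying IC y(0) = 1:
Particular solution: y = e^(x³/3)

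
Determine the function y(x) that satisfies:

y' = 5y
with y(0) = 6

General solution: y = Ce^(5x)
Applying IC y(0) = 6:
Particular solution: y = 6e^(5x)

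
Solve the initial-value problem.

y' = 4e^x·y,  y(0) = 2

General solution: y = Ce^(4e^x)
Applying IC y(0) = 2:
Particular solution: y = 2e^(4(e^x - 1))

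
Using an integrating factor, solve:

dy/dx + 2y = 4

Using integrating factor method:

General solution: y = 2 + Ce^(-2x)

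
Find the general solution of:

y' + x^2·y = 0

Using integrating factor method:

General solution: y = Ce^(-x^3/3)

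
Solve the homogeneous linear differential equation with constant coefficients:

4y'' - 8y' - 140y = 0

Characteristic equation: 4r² - 8r - 140 = 0
Divide by 4: r² - 2r - 35 = 0
Roots: r = 7, -5 (distinct real)
General solution: y = C₁e^(7x) + C₂e^(-5x)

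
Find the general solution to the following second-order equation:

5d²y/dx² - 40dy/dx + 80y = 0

Characteristic equation: 5r² - 40r + 80 = 0
Divide by 5: r² - 8r + 16 = 0
Factored: (r - 4)² = 0
Repeated root: r = 4
General solution: y = (C₁ + C₂x)e^(4x)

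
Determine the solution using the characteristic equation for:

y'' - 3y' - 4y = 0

Characteristic equation: r² - 3r - 4 = 0
Roots: r = 4, -1 (distinct real)
General solution: y = C₁e^(4x) + C₂e^(-x)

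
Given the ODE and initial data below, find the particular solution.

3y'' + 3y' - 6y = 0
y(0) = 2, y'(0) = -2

General solution: y = C₁e^x + C₂e^(-2x)
Applying ICs: C₁ = 2/3, C₂ = 4/3
Particular solution: y = (2/3)e^x + (4/3)e^(-2x)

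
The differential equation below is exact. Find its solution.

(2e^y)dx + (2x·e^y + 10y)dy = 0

Verify exactness: ∂M/∂y = ∂N/∂x ✓
Find F(x,y) such that ∂F/∂x = M, ∂F/∂y = N
Solution: 2x·e^y + 5y² = C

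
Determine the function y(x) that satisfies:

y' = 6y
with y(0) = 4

General solution: y = Ce^(6x)
Applying IC y(0) = 4:
Particular solution: y = 4e^(6x)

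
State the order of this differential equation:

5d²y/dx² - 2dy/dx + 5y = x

The order is 2 (highest derivative is of order 2).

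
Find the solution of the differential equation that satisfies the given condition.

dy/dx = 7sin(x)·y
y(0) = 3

General solution: y = Ce^(-7cos(x))
Applying IC y(0) = 3:
Particular solution: y = 3e^(7(1-cos(x)))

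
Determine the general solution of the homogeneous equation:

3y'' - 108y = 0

Characteristic equation: 3r² - 108 = 0
Divide by 3: r² - 36 = 0
Roots: r = 6, -6 (distinct real)
General solution: y = C₁e^(6x) + C₂e^(-6x)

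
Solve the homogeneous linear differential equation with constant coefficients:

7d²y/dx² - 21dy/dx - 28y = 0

Characteristic equation: 7r² - 21r - 28 = 0
Divide by 7: r² - 3r - 4 = 0
Roots: r = 4, -1 (distinct real)
General solution: y = C₁e^(4x) + C₂e^(-x)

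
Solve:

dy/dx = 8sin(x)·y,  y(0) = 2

General solution: y = Ce^(-8cos(x))
Applying IC y(0) = 2:
Particular solution: y = 2e^(8(1-cos(x)))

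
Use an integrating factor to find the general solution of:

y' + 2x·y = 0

Using integrating factor method:

General solution: y = Ce^(-x^2)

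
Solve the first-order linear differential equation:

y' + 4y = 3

Using integrating factor method:

General solution: y = 3/4 + Ce^(-4x)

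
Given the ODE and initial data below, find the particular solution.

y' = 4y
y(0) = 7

General solution: y = Ce^(4x)
Applying IC y(0) = 7:
Particular solution: y = 7e^(4x)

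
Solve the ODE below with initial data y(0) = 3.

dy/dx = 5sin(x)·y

General solution: y = Ce^(-5cos(x))
Applying IC y(0) = 3:
Particular solution: y = 3e^(5(1-cos(x)))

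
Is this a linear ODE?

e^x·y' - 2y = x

Yes. Linear (y and its derivatives appear to the first power only, no products of y terms)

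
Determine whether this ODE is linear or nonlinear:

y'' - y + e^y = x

Nonlinear (e^y is nonlinear in y)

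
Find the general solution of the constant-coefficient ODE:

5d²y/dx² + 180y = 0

Characteristic equation: 5r² + 180 = 0
Divide by 5: r² + 36 = 0
Roots: r = ±6i (complex conjugates)
General solution: y = C₁cos(6x) + C₂sin(6x)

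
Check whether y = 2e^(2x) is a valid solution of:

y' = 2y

Verification:
y = 2e^(2x)
y' = 4e^(2x)
2y = 4e^(2x)
y' = 2y ✓

Yes, it is a solution.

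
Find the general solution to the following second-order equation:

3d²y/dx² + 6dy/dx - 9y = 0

Characteristic equation: 3r² + 6r - 9 = 0
Divide by 3: r² + 2r - 3 = 0
Roots: r = 1, -3 (distinct real)
General solution: y = C₁e^x + C₂e^(-3x)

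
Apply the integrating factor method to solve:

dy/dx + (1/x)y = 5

Using integrating factor method:

General solution: y = (5/2)x + C/x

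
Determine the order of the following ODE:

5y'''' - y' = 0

The order is 4 (highest derivative is of order 4).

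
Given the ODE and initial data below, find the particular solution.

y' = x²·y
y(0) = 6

General solution: y = Ce^(x³/3)
Applying IC y(0) = 6:
Particular solution: y = 6e^(x³/3)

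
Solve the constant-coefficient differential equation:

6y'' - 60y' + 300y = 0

Characteristic equation: 6r² - 60r + 300 = 0
Divide by 6: r² - 10r + 50 = 0
Roots: r = 5 ± 5i (complex conjugates)
General solution: y = e^(5x)(C₁cos(5x) + C₂sin(5x))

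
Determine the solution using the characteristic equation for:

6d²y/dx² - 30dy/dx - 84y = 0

Characteristic equation: 6r² - 30r - 84 = 0
Divide by 6: r² - 5r - 14 = 0
Roots: r = 7, -2 (distinct real)
General solution: y = C₁e^(7x) + C₂e^(-2x)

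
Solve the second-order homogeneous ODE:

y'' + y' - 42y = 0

Characteristic equation: r² + r - 42 = 0
Roots: r = 6, -7 (distinct real)
General solution: y = C₁e^(6x) + C₂e^(-7x)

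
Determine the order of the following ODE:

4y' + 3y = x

The order is 1 (highest derivative is of order 1).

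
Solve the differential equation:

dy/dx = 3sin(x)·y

Separating variables and integrating:
ln|y| = -3cos(x) + C

General solution: y = Ce^(-3cos(x))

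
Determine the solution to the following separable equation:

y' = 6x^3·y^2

Separating variables and integrating:
-1/y = 3x^4/2 + C

General solution: y^-1 = (-3/2)x^4 + C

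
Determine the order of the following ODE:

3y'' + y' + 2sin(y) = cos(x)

The order is 2 (highest derivative is of order 2).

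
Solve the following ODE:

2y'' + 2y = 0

Characteristic equation: 2r² + 2 = 0
Divide by 2: r² + 1 = 0
Roots: r = ±i (complex conjugates)
General solution: y = C₁cos(x) + C₂sin(x)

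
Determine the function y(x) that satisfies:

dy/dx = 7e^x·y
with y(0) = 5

General solution: y = Ce^(7e^x)
Applying IC y(0) = 5:
Particular solution: y = 5e^(7(e^x - 1))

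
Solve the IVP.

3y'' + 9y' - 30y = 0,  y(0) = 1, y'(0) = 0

General solution: y = C₁e^(2x) + C₂e^(-5x)
Applying ICs: C₁ = 5/7, C₂ = 2/7
Particular solution: y = (5/7)e^(2x) + (2/7)e^(-5x)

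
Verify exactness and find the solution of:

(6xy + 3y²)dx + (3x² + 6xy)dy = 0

Verify exactness: ∂M/∂y = ∂N/∂x ✓
Find F(x,y) such that ∂F/∂x = M, ∂F/∂y = N
Solution: 3x²y + 3xy² = C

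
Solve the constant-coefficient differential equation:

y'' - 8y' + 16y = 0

Characteristic equation: r² - 8r + 16 = 0
Factored: (r - 4)² = 0
Repeated root: r = 4
General solution: y = (C₁ + C₂x)e^(4x)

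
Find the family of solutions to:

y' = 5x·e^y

Separating variables and integrating:
-e^(-y) = 5x²/2 + C

General solution: y = -ln(C - 5x²/2)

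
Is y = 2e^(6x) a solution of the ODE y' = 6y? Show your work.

Verification:
y = 2e^(6x)
y' = 12e^(6x)
6y = 12e^(6x)
y' = 6y ✓

Yes, it is a solution.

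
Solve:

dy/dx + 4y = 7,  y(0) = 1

General solution: y = 7/4 + Ce^(-4x)
Applying y(0) = 1: C = 1 - 7/4 = -3/4
Particular solution: y = 7/4 - (3/4)e^(-4x)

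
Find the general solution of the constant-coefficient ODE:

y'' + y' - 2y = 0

Characteristic equation: r² + r - 2 = 0
Roots: r = 1, -2 (distinct real)
General solution: y = C₁e^x + C₂e^(-2x)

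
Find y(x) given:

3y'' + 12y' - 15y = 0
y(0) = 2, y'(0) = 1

General solution: y = C₁e^x + C₂e^(-5x)
Applying ICs: C₁ = 11/6, C₂ = 1/6
Particular solution: y = (11/6)e^x + (1/6)e^(-5x)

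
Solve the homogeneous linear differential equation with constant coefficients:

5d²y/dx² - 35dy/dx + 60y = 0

Characteristic equation: 5r² - 35r + 60 = 0
Divide by 5: r² - 7r + 12 = 0
Roots: r = 3, 4 (distinct real)
General solution: y = C₁e^(3x) + C₂e^(4x)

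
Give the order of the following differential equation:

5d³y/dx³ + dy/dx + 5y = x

The order is 3 (highest derivative is of order 3).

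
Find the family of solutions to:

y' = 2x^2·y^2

Separating variables and integrating:
-1/y = 2x^3/3 + C

General solution: y^-1 = (-2/3)x^3 + C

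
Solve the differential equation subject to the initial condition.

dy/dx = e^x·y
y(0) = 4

General solution: y = Ce^(e^x)
Applying IC y(0) = 4:
Particular solution: y = 4e^(e^x - 1)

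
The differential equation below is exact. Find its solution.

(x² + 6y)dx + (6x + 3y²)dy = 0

Verify exactness: ∂M/∂y = ∂N/∂x ✓
Find F(x,y) such that ∂F/∂x = M, ∂F/∂y = N
Solution: x³/3 + 6xy + y³ = C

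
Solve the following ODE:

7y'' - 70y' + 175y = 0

Characteristic equation: 7r² - 70r + 175 = 0
Divide by 7: r² - 10r + 25 = 0
Factored: (r - 5)² = 0
Repeated root: r = 5
General solution: y = (C₁ + C₂x)e^(5x)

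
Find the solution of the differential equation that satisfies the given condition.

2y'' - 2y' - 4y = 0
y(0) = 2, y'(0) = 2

General solution: y = C₁e^(2x) + C₂e^(-x)
Applying ICs: C₁ = 4/3, C₂ = 2/3
Particular solution: y = (4/3)e^(2x) + (2/3)e^(-x)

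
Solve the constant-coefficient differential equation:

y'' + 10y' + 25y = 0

Characteristic equation: r² + 10r + 25 = 0
Factored: (r + 5)² = 0
Repeated root: r = -5
General solution: y = (C₁ + C₂x)e^(-5x)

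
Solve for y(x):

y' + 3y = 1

Using integrating factor method:

General solution: y = 1/3 + Ce^(-3x)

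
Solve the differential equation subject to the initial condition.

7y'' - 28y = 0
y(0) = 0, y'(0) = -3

General solution: y = C₁e^(2x) + C₂e^(-2x)
Applying ICs: C₁ = -3/4, C₂ = 3/4
Particular solution: y = -(3/4)e^(2x) + (3/4)e^(-2x)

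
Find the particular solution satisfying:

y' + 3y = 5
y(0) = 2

General solution: y = 5/3 + Ce^(-3x)
Applying y(0) = 2: C = 2 - 5/3 = 1/3
Particular solution: y = 5/3 + (1/3)e^(-3x)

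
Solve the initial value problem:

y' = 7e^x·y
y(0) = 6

General solution: y = Ce^(7e^x)
Applying IC y(0) = 6:
Particular solution: y = 6e^(7(e^x - 1))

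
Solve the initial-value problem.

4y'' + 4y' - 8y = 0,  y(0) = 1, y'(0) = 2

General solution: y = C₁e^x + C₂e^(-2x)
Applying ICs: C₁ = 4/3, C₂ = -1/3
Particular solution: y = (4/3)e^x - (1/3)e^(-2x)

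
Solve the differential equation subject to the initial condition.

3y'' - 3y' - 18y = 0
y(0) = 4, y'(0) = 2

General solution: y = C₁e^(3x) + C₂e^(-2x)
Applying ICs: C₁ = 2, C₂ = 2
Particular solution: y = 2e^(3x) + 2e^(-2x)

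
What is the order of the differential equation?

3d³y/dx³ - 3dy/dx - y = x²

The order is 3 (highest derivative is of order 3).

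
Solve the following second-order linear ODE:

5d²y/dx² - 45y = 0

Characteristic equation: 5r² - 45 = 0
Divide by 5: r² - 9 = 0
Roots: r = 3, -3 (distinct real)
General solution: y = C₁e^(3x) + C₂e^(-3x)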